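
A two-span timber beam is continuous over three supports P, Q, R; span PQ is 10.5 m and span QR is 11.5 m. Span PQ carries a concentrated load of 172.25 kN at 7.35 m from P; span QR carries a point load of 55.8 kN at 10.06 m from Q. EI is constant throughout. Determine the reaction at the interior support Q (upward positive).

R_Q = 159.4 kN

Release continuity at Q by inserting a hinge; the redundant is the internal moment M_Q. The primary structure is two simply-supported spans PQ and QR.
Discontinuity in slope at Q on the released structure — sum the simple-span end rotations:
  span PQ: point load 172.25 at a = 7.35: Pab(L + a)/(6LEI) = 1130/EI
  span QR: point load 55.8 at a = 10.06: Pab(L + b)/(6LEI) = 151.6/EI
  relative rotation θ_0 = (1130 + 151.6)/EI = 1282/EI
A unit hogging moment at Q produces rotation L₁/(3EI) + L₂/(3EI) = 7.333/EI.
Slope continuity at Q: θ_0 = M_Q·7.333/EI, so M_Q = 1282/7.333 = 174.8 kN·m (hogging).
Span PQ, ΣM about P with M_Q applied at Q: R_Q^{PQ}·10.5 = 1266 + 174.8, so R_Q^{PQ} = 137.2 kN and R_P = 172.2 − 137.2 = 35.03 kN.
Span QR, ΣM about R: R_Q^{QR}·11.5 = 80.35 + 174.8, so R_Q^{QR} = 22.18 kN and R_R = 55.8 − 22.18 = 33.62 kN.
R_Q = 137.2 + 22.18 = 159.4 kN.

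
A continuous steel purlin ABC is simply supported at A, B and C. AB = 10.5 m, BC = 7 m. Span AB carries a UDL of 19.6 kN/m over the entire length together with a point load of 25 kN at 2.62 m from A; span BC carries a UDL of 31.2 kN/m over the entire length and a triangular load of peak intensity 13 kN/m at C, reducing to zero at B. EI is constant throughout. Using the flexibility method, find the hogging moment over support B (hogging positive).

M_B = 271.8 kN·m

Insert a hinge at B; M_B is the redundant, and each span becomes simply supported.
End slopes at the hinge B, treating each span as simply supported:
  span AB: UDL 19.6: wL³/(24EI) = 945.4/EI
  span AB: point load 25 at a = 2.62: Pab(L + a)/(6LEI) = 107.5/EI
  span BC: UDL 31.2: wL³/(24EI) = 445.9/EI
  span BC: triangular load, peak 13: 7w₀L³/(360EI) = 86.7/EI
  relative rotation θ_0 = (1053 + 532.6)/EI = 1585/EI
A unit hogging moment at B produces rotation L₁/(3EI) + L₂/(3EI) = 5.833/EI.
Compatibility: M_B·(L₁+L₂)/(3EI) = θ_0, giving M_B = 271.8 kN·m (hogging).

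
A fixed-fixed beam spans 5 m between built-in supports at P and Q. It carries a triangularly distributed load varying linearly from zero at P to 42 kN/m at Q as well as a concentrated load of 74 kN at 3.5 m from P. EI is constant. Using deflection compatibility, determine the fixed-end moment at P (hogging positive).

Take the two fixed-end moments M_P, M_Q as redundants; the released structure is the simple span PQ.
End rotations of the released simple span under the applied load (×1/EI):
  at P: triangular load, peak 42: 7w₀L³/(360EI) = 102.1/EI
  at Q: triangular load, peak 42: w₀L³/(45EI) = 116.7/EI
  at P: point load 74 at a = 3.5: Pab(L + b)/(6LEI) = 84.17/EI
  at Q: point load 74 at a = 3.5: Pab(L + a)/(6LEI) = 110.1/EI
  θ_P0 = 186.3/EI,  θ_Q0 = 226.7/EI
Flexibility coefficients: a unit moment at one end gives L/(3EI) there and L/(6EI) at the far end, so f₁₁ = f₂₂ = 1.667/EI and f₁₂ = f₂₁ = 0.8333/EI.
Compatibility — zero rotation at each built-in end:
  1.667 M_P + 0.8333 M_Q = 186.3
  0.8333 M_P + 1.667 M_Q = 226.7
Solving the pair gives M_P = 58.31 kN·m and M_Q = 106.9 kN·m (hogging).

M_P = 58.31 kN·m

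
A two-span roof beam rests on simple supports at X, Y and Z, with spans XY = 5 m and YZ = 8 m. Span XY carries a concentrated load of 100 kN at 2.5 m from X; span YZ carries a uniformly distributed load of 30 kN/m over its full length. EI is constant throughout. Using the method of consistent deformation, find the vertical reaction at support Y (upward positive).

Insert a hinge at Y; M_Y is the redundant, and each span becomes simply supported.
Rotations at Y on the released spans (each span's end-slope, ×1/EI):
  span XY: point load 100 at a = 2.5: Pab(L + a)/(6LEI) = 156.2/EI
  span YZ: UDL 30: wL³/(24EI) = 640/EI
  relative rotation θ_0 = (156.2 + 640)/EI = 796.2/EI
A unit hogging moment at Y produces rotation L₁/(3EI) + L₂/(3EI) = 4.333/EI.
Compatibility: M_Y·(L₁+L₂)/(3EI) = θ_0, giving M_Y = 183.8 kN·m (hogging).
Span XY, ΣM about X with M_Y applied at Y: R_Y^{XY}·5 = 250 + 183.8, so R_Y^{XY} = 86.75 kN and R_X = 100 − 86.75 = 13.25 kN.
Span YZ, ΣM about Z: R_Y^{YZ}·8 = 960 + 183.8, so R_Y^{YZ} = 143 kN and R_Z = 240 − 143 = 97.03 kN.
R_Y = 86.75 + 143 = 229.7 kN.

R_Y = 229.7 kN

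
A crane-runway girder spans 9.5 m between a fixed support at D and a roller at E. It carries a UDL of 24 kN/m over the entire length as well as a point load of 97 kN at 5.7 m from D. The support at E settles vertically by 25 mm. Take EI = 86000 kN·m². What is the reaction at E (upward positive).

R_E = 119.9 kN

Release the roller at E. Primary structure: cantilever fixed at D.
Deflection at E on the released cantilever, summing each load's contribution:
  UDL 24: wL⁴/(8EI) = 24435/EI
  point load 97 at a = 5.7: Pa²(3L − a)/(6EI) = 11976/EI
  δ_0 = 36411/EI
Flexibility coefficient — unit upward force at E: δ_{EE} = L³/(3EI) = 285.8/EI.
With EI = 86000 kN·m²: δ_0 = 0.42338 m and δ_{EE} = 0.003323 m/kN.
Compatibility — the beam at E must follow the support down by 0.025 m: δ_0 − R_E·δ_{EE} = 0.025, so R_E = (0.42338 − 0.025)/0.003323 = 119.9 kN.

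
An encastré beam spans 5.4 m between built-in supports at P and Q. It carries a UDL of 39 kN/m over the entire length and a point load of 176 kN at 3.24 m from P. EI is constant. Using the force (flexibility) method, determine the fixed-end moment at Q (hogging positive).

M_Q = 231.6 kN·m

Take the two fixed-end moments M_P, M_Q as redundants; the released structure is the simple span PQ.
On the primary (simply-supported) span, the end slopes from the loading are:
  at P: UDL 39: wL³/(24EI) = 255.9/EI
  at Q: UDL 39: wL³/(24EI) = 255.9/EI
  at P: point load 176 at a = 3.24: Pab(L + b)/(6LEI) = 287.4/EI
  at Q: point load 176 at a = 3.24: Pab(L + a)/(6LEI) = 328.5/EI
  θ_P0 = 543.3/EI,  θ_Q0 = 584.3/EI
Flexibility coefficients: a unit moment at one end gives L/(3EI) there and L/(6EI) at the far end, so f₁₁ = f₂₂ = 1.8/EI and f₁₂ = f₂₁ = 0.9/EI.
Compatibility — zero rotation at each built-in end:
  1.8 M_P + 0.9 M_Q = 543.3
  0.9 M_P + 1.8 M_Q = 584.3
Solving the pair gives M_P = 186 kN·m and M_Q = 231.6 kN·m (hogging).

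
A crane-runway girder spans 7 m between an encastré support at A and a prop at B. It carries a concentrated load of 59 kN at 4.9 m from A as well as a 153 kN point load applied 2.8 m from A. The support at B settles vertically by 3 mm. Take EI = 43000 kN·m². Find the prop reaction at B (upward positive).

Release the roller at B. Primary structure: cantilever fixed at A.
Primary-structure tip deflection at B by superposition:
  point load 59 at a = 4.9: Pa²(3L − a)/(6EI) = 3801/EI
  point load 153 at a = 2.8: Pa²(3L − a)/(6EI) = 3639/EI
  δ_0 = 7440/EI
Tip deflection under a unit load at B: L³/(3EI) = 114.3/EI.
With EI = 43000 kN·m²: δ_0 = 0.17302 m and δ_{BB} = 0.002659 m/kN.
Compatibility — the beam at B must follow the support down by 0.003 m: δ_0 − R_B·δ_{BB} = 0.003, so R_B = (0.17302 − 0.003)/0.002659 = 63.94 kN.

R_B = 63.94 kN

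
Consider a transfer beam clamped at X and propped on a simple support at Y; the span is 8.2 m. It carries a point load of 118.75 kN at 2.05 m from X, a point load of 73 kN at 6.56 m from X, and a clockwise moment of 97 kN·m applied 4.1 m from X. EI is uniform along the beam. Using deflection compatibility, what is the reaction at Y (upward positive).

R_Y = 74.91 kN

Take the reaction at Y as the redundant and release it; the primary structure is a cantilever fixed at X.
Primary-structure tip deflection at Y by superposition:
  point load 118.75 at a = 2.05: Pa²(3L − a)/(6EI) = 1876/EI
  point load 73 at a = 6.56: Pa²(3L − a)/(6EI) = 9445/EI
  clockwise couple 97 at a = 4.1: M₀a(2L − a)/(2EI) = 2446/EI
  δ_0 = 13767/EI
Tip deflection under a unit load at Y: L³/(3EI) = 183.8/EI.
Compatibility at Y: δ_0 − R_Y·δ_{YY} = 0, so R_Y = 13767/183.8 = 74.91 kN.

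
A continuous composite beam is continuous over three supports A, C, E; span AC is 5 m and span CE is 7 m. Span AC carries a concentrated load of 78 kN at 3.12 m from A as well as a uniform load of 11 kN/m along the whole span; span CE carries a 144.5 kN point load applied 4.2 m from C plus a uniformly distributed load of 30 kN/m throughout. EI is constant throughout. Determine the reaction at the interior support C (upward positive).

R_C = 325.2 kN

Take M_C as the redundant. Released structure: two simple spans AC and CE with a hinge at C.
End slopes at the hinge C, treating each span as simply supported:
  span AC: point load 78 at a = 3.12: Pab(L + a)/(6LEI) = 123.8/EI
  span AC: UDL 11: wL³/(24EI) = 57.29/EI
  span CE: point load 144.5 at a = 4.2: Pab(L + b)/(6LEI) = 396.5/EI
  span CE: UDL 30: wL³/(24EI) = 428.8/EI
  relative rotation θ_0 = (181.1 + 825.3)/EI = 1006/EI
A unit hogging moment at C produces rotation L₁/(3EI) + L₂/(3EI) = 4/EI.
Compatibility: M_C·(L₁+L₂)/(3EI) = θ_0, giving M_C = 251.6 kN·m (hogging).
Span AC, ΣM about A with M_C applied at C: R_C^{AC}·5 = 380.9 + 251.6, so R_C^{AC} = 126.5 kN and R_A = 133 − 126.5 = 6.509 kN.
Span CE, ΣM about E: R_C^{CE}·7 = 1140 + 251.6, so R_C^{CE} = 198.7 kN and R_E = 354.5 − 198.7 = 155.8 kN.
R_C = 126.5 + 198.7 = 325.2 kN.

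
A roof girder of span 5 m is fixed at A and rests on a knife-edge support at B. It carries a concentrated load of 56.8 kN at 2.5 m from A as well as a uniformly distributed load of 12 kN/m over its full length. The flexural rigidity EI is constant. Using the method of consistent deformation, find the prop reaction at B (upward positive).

R_B = 40.25 kN

Take the reaction at B as the redundant and release it; the primary structure is a cantilever fixed at A.
Downward deflection at the released point B due to the loads:
  point load 56.8 at a = 2.5: Pa²(3L − a)/(6EI) = 739.6/EI
  UDL 12: wL⁴/(8EI) = 937.5/EI
  δ_0 = 1677/EI
Tip deflection under a unit load at B: L³/(3EI) = 41.67/EI.
Compatibility at B: δ_0 − R_B·δ_{BB} = 0, so R_B = 1677/41.67 = 40.25 kN.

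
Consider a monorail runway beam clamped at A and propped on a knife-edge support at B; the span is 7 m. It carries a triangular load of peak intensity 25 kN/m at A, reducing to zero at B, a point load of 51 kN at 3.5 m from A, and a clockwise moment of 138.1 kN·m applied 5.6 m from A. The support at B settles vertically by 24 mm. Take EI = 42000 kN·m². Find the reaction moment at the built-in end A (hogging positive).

M_A = 149.6 kN·m

Take the reaction at B as the redundant and release it; the primary structure is a cantilever fixed at A.
Downward deflection at the released point B due to the loads:
  triangular load, peak 25 at the fixed end: w₀L⁴/(30EI) = 2001/EI
  point load 51 at a = 3.5: Pa²(3L − a)/(6EI) = 1822/EI
  clockwise couple 138.1 at a = 5.6: M₀a(2L − a)/(2EI) = 3248/EI
  δ_0 = 7071/EI
Flexibility coefficient — unit upward force at B: δ_{BB} = L³/(3EI) = 114.3/EI.
With EI = 42000 kN·m²: δ_0 = 0.16836 m and δ_{BB} = 0.002722 m/kN.
Compatibility — the beam at B must follow the support down by 0.024 m: δ_0 − R_B·δ_{BB} = 0.024, so R_B = (0.16836 − 0.024)/0.002722 = 53.03 kN.
Moment equilibrium about A: M_A = Σ(load moments about A) − R_B·L = 520.8 − 53.03×7 = 149.6 kN·m.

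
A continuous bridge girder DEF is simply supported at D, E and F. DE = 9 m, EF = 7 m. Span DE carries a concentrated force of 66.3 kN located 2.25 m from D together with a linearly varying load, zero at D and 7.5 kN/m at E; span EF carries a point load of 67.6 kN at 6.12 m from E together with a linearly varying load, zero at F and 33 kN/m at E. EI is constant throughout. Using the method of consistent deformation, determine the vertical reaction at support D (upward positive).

Take M_E as the redundant. Released structure: two simple spans DE and EF with a hinge at E.
Rotations at E on the released spans (each span's end-slope, ×1/EI):
  span DE: point load 66.3 at a = 2.25: Pab(L + a)/(6LEI) = 209.8/EI
  span DE: triangular load, peak 7.5: w₀L³/(45EI) = 121.5/EI
  span EF: point load 67.6 at a = 6.12: Pab(L + b)/(6LEI) = 68.31/EI
  span EF: triangular load, peak 33: w₀L³/(45EI) = 251.5/EI
  relative rotation θ_0 = (331.3 + 319.8)/EI = 651.1/EI
A unit hogging moment at E produces rotation L₁/(3EI) + L₂/(3EI) = 5.333/EI.
Slope continuity at E: θ_0 = M_E·5.333/EI, so M_E = 651.1/5.333 = 122.1 kN·m (hogging).
Span DE, ΣM about D with M_E applied at E: R_E^{DE}·9 = 351.7 + 122.1, so R_E^{DE} = 52.64 kN and R_D = 100 − 52.64 = 47.41 kN.

R_D = 47.41 kN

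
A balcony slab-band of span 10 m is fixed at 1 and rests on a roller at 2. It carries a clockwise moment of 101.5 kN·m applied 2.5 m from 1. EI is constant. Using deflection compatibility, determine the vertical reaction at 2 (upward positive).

Take the reaction at 2 as the redundant and release it; the primary structure is a cantilever fixed at 1.
Primary-structure tip deflection at 2 by superposition:
  clockwise couple 101.5 at a = 2.5: M₀a(2L − a)/(2EI) = 2220/EI
Tip deflection under a unit load at 2: L³/(3EI) = 333.3/EI.
Compatibility at 2: δ_0 − R_2·δ_{22} = 0, so R_2 = 2220/333.3 = 6.661 kN.

R_2 = 6.661 kN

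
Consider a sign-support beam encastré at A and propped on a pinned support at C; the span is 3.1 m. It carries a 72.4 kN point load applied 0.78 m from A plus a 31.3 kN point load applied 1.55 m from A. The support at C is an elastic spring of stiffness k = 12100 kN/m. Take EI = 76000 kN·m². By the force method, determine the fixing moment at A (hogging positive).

M_A = 74.45 kN·m

Choose R_C as the redundant. The primary structure is the cantilever fixed at A.
Free-end deflection of the primary structure under the applied loading (downward +):
  point load 72.4 at a = 0.78: Pa²(3L − a)/(6EI) = 62.55/EI
  point load 31.3 at a = 1.55: Pa²(3L − a)/(6EI) = 97.13/EI
  δ_0 = 159.7/EI
Tip deflection under a unit load at C: L³/(3EI) = 9.93/EI.
With EI = 76000 kN·m²: δ_0 = 0.002101 m and δ_{CC} = 0.000131 m/kN.
Compatibility — the spring shortens by R_C/k under the reaction it provides: δ_0 − R_C·δ_{CC} = R_C/k. With 1/k = 0.000083 m/kN, R_C = δ_0 / (δ_{CC} + 1/k) = 0.002101 / (0.000131 + 0.000083) = 9.85 kN.
Moment equilibrium about A: M_A = Σ(load moments about A) − R_C·L = 105 − 9.85×3.1 = 74.45 kN·m.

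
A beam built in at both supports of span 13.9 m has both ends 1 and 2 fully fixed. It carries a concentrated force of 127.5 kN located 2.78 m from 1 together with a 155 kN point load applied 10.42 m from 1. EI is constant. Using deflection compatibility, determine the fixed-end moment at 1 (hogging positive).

M_1 = 328.1 kN·m

Release both end moments; the primary structure is a simply-supported span 12 with redundants M_1 and M_2.
End rotations of the released simple span under the applied load (×1/EI):
  at 1: point load 127.5 at a = 2.78: Pab(L + b)/(6LEI) = 1182/EI
  at 2: point load 127.5 at a = 2.78: Pab(L + a)/(6LEI) = 788.3/EI
  at 1: point load 155 at a = 10.42: Pab(L + b)/(6LEI) = 1171/EI
  at 2: point load 155 at a = 10.42: Pab(L + a)/(6LEI) = 1639/EI
  θ_10 = 2354/EI,  θ_20 = 2427/EI
Flexibility coefficients: a unit moment at one end gives L/(3EI) there and L/(6EI) at the far end, so f₁₁ = f₂₂ = 4.633/EI and f₁₂ = f₂₁ = 2.317/EI.
Compatibility — zero rotation at each built-in end:
  4.633 M_1 + 2.317 M_2 = 2354
  2.317 M_1 + 4.633 M_2 = 2427
Solving the pair gives M_1 = 328.1 kN·m and M_2 = 359.8 kN·m (hogging).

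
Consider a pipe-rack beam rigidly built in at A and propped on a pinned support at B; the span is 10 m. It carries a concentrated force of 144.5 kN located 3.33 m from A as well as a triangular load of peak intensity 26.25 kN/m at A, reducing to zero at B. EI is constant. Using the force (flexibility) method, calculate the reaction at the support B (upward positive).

Choose R_B as the redundant. The primary structure is the cantilever fixed at A.
Primary-structure tip deflection at B by superposition:
  point load 144.5 at a = 3.33: Pa²(3L − a)/(6EI) = 7122/EI
  triangular load, peak 26.25 at the fixed end: w₀L⁴/(30EI) = 8750/EI
  δ_0 = 15872/EI
Flexibility coefficient — unit upward force at B: δ_{BB} = L³/(3EI) = 333.3/EI.
The prop prevents deflection at B: R_B = δ_0/δ_{BB} = 15872/333.3 = 47.62 kN.

R_B = 47.62 kN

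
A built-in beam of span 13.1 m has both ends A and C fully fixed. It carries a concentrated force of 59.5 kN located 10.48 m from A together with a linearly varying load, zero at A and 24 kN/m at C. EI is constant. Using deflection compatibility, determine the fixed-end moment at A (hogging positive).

M_A = 162.2 kN·m

Take the two fixed-end moments M_A, M_C as redundants; the released structure is the simple span AC.
Simple-span end rotations at A and C under the given loads:
  at A: point load 59.5 at a = 10.48: Pab(L + b)/(6LEI) = 326.7/EI
  at C: point load 59.5 at a = 10.48: Pab(L + a)/(6LEI) = 490.1/EI
  at A: triangular load, peak 24: 7w₀L³/(360EI) = 1049/EI
  at C: triangular load, peak 24: w₀L³/(45EI) = 1199/EI
  θ_A0 = 1376/EI,  θ_C0 = 1689/EI
Flexibility coefficients: a unit moment at one end gives L/(3EI) there and L/(6EI) at the far end, so f₁₁ = f₂₂ = 4.367/EI and f₁₂ = f₂₁ = 2.183/EI.
Compatibility — zero rotation at each built-in end:
  4.367 M_A + 2.183 M_C = 1376
  2.183 M_A + 4.367 M_C = 1689
Solving the pair gives M_A = 162.2 kN·m and M_C = 305.7 kN·m (hogging).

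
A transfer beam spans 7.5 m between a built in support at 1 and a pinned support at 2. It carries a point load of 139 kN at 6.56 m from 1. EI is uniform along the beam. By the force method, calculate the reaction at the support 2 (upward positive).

R_2 = 113 kN

Remove the prop at 2; the released (primary) structure is a cantilever built in at 1.
Downward deflection at the released point 2 due to the loads:
  point load 139 at a = 6.56: Pa²(3L − a)/(6EI) = 15891/EI
Flexibility coefficient — unit upward force at 2: δ_{22} = L³/(3EI) = 140.6/EI.
Compatibility at 2: δ_0 − R_2·δ_{22} = 0, so R_2 = 15891/140.6 = 113 kN.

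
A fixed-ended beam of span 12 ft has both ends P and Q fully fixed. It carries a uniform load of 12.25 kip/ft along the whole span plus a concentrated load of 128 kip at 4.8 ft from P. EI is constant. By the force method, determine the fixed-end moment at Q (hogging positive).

M_Q = 294.5 kip·ft

Release both end moments; the primary structure is a simply-supported span PQ with redundants M_P and M_Q.
Simple-span end rotations at P and Q under the given loads:
  at P: UDL 12.25: wL³/(24EI) = 882/EI
  at Q: UDL 12.25: wL³/(24EI) = 882/EI
  at P: point load 128 at a = 4.8: Pab(L + b)/(6LEI) = 1180/EI
  at Q: point load 128 at a = 4.8: Pab(L + a)/(6LEI) = 1032/EI
  θ_P0 = 2062/EI,  θ_Q0 = 1914/EI
Flexibility coefficients: a unit moment at one end gives L/(3EI) there and L/(6EI) at the far end, so f₁₁ = f₂₂ = 4/EI and f₁₂ = f₂₁ = 2/EI.
Compatibility — zero rotation at each built-in end:
  4 M_P + 2 M_Q = 2062
  2 M_P + 4 M_Q = 1914
Solving the pair gives M_P = 368.2 kip·ft and M_Q = 294.5 kip·ft (hogging).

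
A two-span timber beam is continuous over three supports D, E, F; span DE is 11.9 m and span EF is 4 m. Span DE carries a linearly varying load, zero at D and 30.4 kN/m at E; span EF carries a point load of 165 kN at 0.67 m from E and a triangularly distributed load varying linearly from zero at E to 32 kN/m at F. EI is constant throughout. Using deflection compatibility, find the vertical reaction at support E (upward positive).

R_E = 360.6 kN

Insert a hinge at E; M_E is the redundant, and each span becomes simply supported.
Rotations at E on the released spans (each span's end-slope, ×1/EI):
  span DE: triangular load, peak 30.4: w₀L³/(45EI) = 1138/EI
  span EF: point load 165 at a = 0.67: Pab(L + b)/(6LEI) = 112.4/EI
  span EF: triangular load, peak 32: 7w₀L³/(360EI) = 39.82/EI
  relative rotation θ_0 = (1138 + 152.3)/EI = 1291/EI
A unit hogging moment at E produces rotation L₁/(3EI) + L₂/(3EI) = 5.3/EI.
Compatibility: M_E·(L₁+L₂)/(3EI) = θ_0, giving M_E = 243.5 kN·m (hogging).
Span DE, ΣM about D with M_E applied at E: R_E^{DE}·11.9 = 1435 + 243.5, so R_E^{DE} = 141.1 kN and R_D = 180.9 − 141.1 = 39.83 kN.
Span EF, ΣM about F: R_E^{EF}·4 = 634.8 + 243.5, so R_E^{EF} = 219.6 kN and R_F = 229 − 219.6 = 9.423 kN.
R_E = 141.1 + 219.6 = 360.6 kN.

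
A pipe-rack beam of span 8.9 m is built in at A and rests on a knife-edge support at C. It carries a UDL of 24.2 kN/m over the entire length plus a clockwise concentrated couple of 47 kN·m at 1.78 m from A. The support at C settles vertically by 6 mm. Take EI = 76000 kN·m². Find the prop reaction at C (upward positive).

Choose R_C as the redundant. The primary structure is the cantilever fixed at A.
Free-end deflection of the primary structure under the applied loading (downward +):
  UDL 24.2: wL⁴/(8EI) = 18980/EI
  clockwise couple 47 at a = 1.78: M₀a(2L − a)/(2EI) = 670.1/EI
  δ_0 = 19650/EI
Flexibility coefficient — unit upward force at C: δ_{CC} = L³/(3EI) = 235/EI.
With EI = 76000 kN·m²: δ_0 = 0.25855 m and δ_{CC} = 0.003092 m/kN.
Compatibility — the beam at C must follow the support down by 0.006 m: δ_0 − R_C·δ_{CC} = 0.006, so R_C = (0.25855 − 0.006)/0.003092 = 81.68 kN.

R_C = 81.68 kN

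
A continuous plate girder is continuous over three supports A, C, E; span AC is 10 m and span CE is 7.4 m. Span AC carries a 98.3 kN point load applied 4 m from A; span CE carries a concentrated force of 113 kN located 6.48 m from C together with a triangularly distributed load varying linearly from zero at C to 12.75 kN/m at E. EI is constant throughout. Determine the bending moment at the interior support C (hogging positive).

M_C = 134 kN·m

Insert a hinge at C; M_C is the redundant, and each span becomes simply supported.
Discontinuity in slope at C on the released structure — sum the simple-span end rotations:
  span AC: point load 98.3 at a = 4: Pab(L + a)/(6LEI) = 550.5/EI
  span CE: point load 113 at a = 6.48: Pab(L + b)/(6LEI) = 126.2/EI
  span CE: triangular load, peak 12.75: 7w₀L³/(360EI) = 100.5/EI
  relative rotation θ_0 = (550.5 + 226.7)/EI = 777.2/EI
A unit hogging moment at C produces rotation L₁/(3EI) + L₂/(3EI) = 5.8/EI.
Slope continuity at C: θ_0 = M_C·5.8/EI, so M_C = 777.2/5.8 = 134 kN·m (hogging).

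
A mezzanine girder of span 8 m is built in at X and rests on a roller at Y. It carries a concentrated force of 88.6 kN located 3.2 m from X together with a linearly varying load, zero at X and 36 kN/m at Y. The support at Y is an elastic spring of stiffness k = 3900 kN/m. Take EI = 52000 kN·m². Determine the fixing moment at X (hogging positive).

M_X = 327.1 kN·m

Remove the prop at Y; the released (primary) structure is a cantilever built in at X.
Primary-structure tip deflection at Y by superposition:
  point load 88.6 at a = 3.2: Pa²(3L − a)/(6EI) = 3145/EI
  triangular load, peak 36 at the free end: 11w₀L⁴/(120EI) = 13517/EI
  δ_0 = 16662/EI
Tip deflection under a unit load at Y: L³/(3EI) = 170.7/EI.
With EI = 52000 kN·m²: δ_0 = 0.32042 m and δ_{YY} = 0.003282 m/kN.
Compatibility — the spring shortens by R_Y/k under the reaction it provides: δ_0 − R_Y·δ_{YY} = R_Y/k. With 1/k = 0.000256 m/kN, R_Y = δ_0 / (δ_{YY} + 1/k) = 0.32042 / (0.003282 + 0.000256) = 90.55 kN.
Moment equilibrium about X: M_X = Σ(load moments about X) − R_Y·L = 1052 − 90.55×8 = 327.1 kN·m.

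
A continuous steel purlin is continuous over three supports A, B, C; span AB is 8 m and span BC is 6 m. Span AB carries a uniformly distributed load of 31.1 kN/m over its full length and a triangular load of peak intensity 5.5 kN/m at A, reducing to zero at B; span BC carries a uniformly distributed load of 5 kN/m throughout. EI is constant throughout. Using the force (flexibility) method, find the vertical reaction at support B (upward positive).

R_B = 194.4 kN

Insert a hinge at B; M_B is the redundant, and each span becomes simply supported.
Rotations at B on the released spans (each span's end-slope, ×1/EI):
  span AB: UDL 31.1: wL³/(24EI) = 663.5/EI
  span AB: triangular load, peak 5.5: 7w₀L³/(360EI) = 54.76/EI
  span BC: UDL 5: wL³/(24EI) = 45/EI
  relative rotation θ_0 = (718.2 + 45)/EI = 763.2/EI
A unit hogging moment at B produces rotation L₁/(3EI) + L₂/(3EI) = 4.667/EI.
Compatibility: M_B·(L₁+L₂)/(3EI) = θ_0, giving M_B = 163.5 kN·m (hogging).
Span AB, ΣM about A with M_B applied at B: R_B^{AB}·8 = 1054 + 163.5, so R_B^{AB} = 152.2 kN and R_A = 270.8 − 152.2 = 118.6 kN.
Span BC, ΣM about C: R_B^{BC}·6 = 90 + 163.5, so R_B^{BC} = 42.26 kN and R_C = 30 − 42.26 = -12.26 kN.
R_B = 152.2 + 42.26 = 194.4 kN.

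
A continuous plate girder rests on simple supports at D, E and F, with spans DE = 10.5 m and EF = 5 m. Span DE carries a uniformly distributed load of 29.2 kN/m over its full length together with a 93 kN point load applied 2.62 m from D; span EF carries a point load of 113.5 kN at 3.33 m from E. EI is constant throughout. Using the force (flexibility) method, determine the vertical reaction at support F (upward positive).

Release continuity at E by inserting a hinge; the redundant is the internal moment M_E. The primary structure is two simply-supported spans DE and EF.
Rotations at E on the released spans (each span's end-slope, ×1/EI):
  span DE: UDL 29.2: wL³/(24EI) = 1408/EI
  span DE: point load 93 at a = 2.62: Pab(L + a)/(6LEI) = 399.9/EI
  span EF: point load 113.5 at a = 3.33: Pab(L + b)/(6LEI) = 140.3/EI
  relative rotation θ_0 = (1808 + 140.3)/EI = 1949/EI
A unit hogging moment at E produces rotation L₁/(3EI) + L₂/(3EI) = 5.167/EI.
Compatibility: M_E·(L₁+L₂)/(3EI) = θ_0, giving M_E = 377.2 kN·m (hogging).
Span EF, ΣM about F: R_E^{EF}·5 = 189.5 + 377.2, so R_E^{EF} = 113.3 kN and R_F = 113.5 − 113.3 = 0.16 kN.

R_F = 0.16 kN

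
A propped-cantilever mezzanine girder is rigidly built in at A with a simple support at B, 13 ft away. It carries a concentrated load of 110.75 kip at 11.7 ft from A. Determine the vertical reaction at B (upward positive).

R_B = 94.19 kip

Release the roller at B. Primary structure: cantilever fixed at A.
Free-end deflection of the primary structure under the applied loading (downward +):
  point load 110.75 at a = 11.7: Pa²(3L − a)/(6EI) = 68981/EI
Flexibility coefficient — unit upward force at B: δ_{BB} = L³/(3EI) = 732.3/EI.
The prop prevents deflection at B: R_B = δ_0/δ_{BB} = 68981/732.3 = 94.19 kip.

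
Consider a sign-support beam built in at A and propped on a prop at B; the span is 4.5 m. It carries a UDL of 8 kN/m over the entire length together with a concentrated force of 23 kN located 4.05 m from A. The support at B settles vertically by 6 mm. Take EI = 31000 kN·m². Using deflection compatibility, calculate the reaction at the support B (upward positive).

Remove the prop at B; the released (primary) structure is a cantilever built in at A.
Free-end deflection of the primary structure under the applied loading (downward +):
  UDL 8: wL⁴/(8EI) = 410.1/EI
  point load 23 at a = 4.05: Pa²(3L − a)/(6EI) = 594.2/EI
  δ_0 = 1004/EI
Flexibility coefficient — unit upward force at B: δ_{BB} = L³/(3EI) = 30.38/EI.
With EI = 31000 kN·m²: δ_0 = 0.032395 m and δ_{BB} = 0.00098 m/kN.
Compatibility — the beam at B must follow the support down by 0.006 m: δ_0 − R_B·δ_{BB} = 0.006, so R_B = (0.032395 − 0.006)/0.00098 = 26.94 kN.

R_B = 26.94 kN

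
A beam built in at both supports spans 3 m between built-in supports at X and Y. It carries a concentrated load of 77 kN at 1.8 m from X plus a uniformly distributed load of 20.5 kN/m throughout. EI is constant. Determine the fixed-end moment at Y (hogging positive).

M_Y = 48.64 kN·m

Take the two fixed-end moments M_X, M_Y as redundants; the released structure is the simple span XY.
On the primary (simply-supported) span, the end slopes from the loading are:
  at X: point load 77 at a = 1.8: Pab(L + b)/(6LEI) = 38.81/EI
  at Y: point load 77 at a = 1.8: Pab(L + a)/(6LEI) = 44.35/EI
  at X: UDL 20.5: wL³/(24EI) = 23.06/EI
  at Y: UDL 20.5: wL³/(24EI) = 23.06/EI
  θ_X0 = 61.87/EI,  θ_Y0 = 67.41/EI
Flexibility coefficients: a unit moment at one end gives L/(3EI) there and L/(6EI) at the far end, so f₁₁ = f₂₂ = 1/EI and f₁₂ = f₂₁ = 0.5/EI.
Compatibility — zero rotation at each built-in end:
  1 M_X + 0.5 M_Y = 61.87
  0.5 M_X + 1 M_Y = 67.41
Solving the pair gives M_X = 37.55 kN·m and M_Y = 48.64 kN·m (hogging).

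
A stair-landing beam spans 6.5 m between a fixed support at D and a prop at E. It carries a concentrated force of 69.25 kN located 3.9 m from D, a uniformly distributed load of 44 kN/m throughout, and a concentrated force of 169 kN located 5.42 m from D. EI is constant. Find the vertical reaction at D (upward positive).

R_D = 259.8 kN

Release the roller at E. Primary structure: cantilever fixed at D.
Downward deflection at the released point E due to the loads:
  point load 69.25 at a = 3.9: Pa²(3L − a)/(6EI) = 2739/EI
  UDL 44: wL⁴/(8EI) = 9818/EI
  point load 169 at a = 5.42: Pa²(3L − a)/(6EI) = 11650/EI
  δ_0 = 24207/EI
Tip deflection under a unit load at E: L³/(3EI) = 91.54/EI.
Compatibility at E: δ_0 − R_E·δ_{EE} = 0, so R_E = 24207/91.54 = 264.4 kN.
Vertical equilibrium: R_D = ΣP − R_E = 524.2 − 264.4 = 259.8 kN.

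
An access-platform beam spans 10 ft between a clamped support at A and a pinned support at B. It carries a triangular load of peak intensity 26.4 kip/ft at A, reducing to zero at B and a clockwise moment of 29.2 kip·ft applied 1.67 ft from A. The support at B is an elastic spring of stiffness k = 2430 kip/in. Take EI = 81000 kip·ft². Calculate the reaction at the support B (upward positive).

Release the roller at B. Primary structure: cantilever fixed at A.
Free-end deflection of the primary structure under the applied loading (downward +):
  triangular load, peak 26.4 at the fixed end: w₀L⁴/(30EI) = 8800/EI
  clockwise couple 29.2 at a = 1.67: M₀a(2L − a)/(2EI) = 446.9/EI
  δ_0 = 9247/EI
Tip deflection under a unit load at B: L³/(3EI) = 333.3/EI.
With EI = 81000 kip·ft²: δ_0 = 0.11416 ft and δ_{BB} = 0.004115 ft/kip.
Compatibility — the spring shortens by R_B/k under the reaction it provides: δ_0 − R_B·δ_{BB} = R_B/k. With 1/k = 1/(2430×12) ft/kip = 0.000034 ft/kip, R_B = δ_0 / (δ_{BB} + 1/k) = 0.11416 / (0.004115 + 0.000034) = 27.51 kip.

R_B = 27.51 kip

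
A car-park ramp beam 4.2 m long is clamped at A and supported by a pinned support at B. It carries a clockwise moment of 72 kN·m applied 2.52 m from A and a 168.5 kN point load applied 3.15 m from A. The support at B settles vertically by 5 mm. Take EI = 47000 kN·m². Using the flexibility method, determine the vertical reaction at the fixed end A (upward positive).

Choose R_B as the redundant. The primary structure is the cantilever fixed at A.
Downward deflection at the released point B due to the loads:
  clockwise couple 72 at a = 2.52: M₀a(2L − a)/(2EI) = 533.4/EI
  point load 168.5 at a = 3.15: Pa²(3L − a)/(6EI) = 2633/EI
  δ_0 = 3167/EI
Tip deflection under a unit load at B: L³/(3EI) = 24.7/EI.
With EI = 47000 kN·m²: δ_0 = 0.067377 m and δ_{BB} = 0.000525 m/kN.
Compatibility — the beam at B must follow the support down by 0.005 m: δ_0 − R_B·δ_{BB} = 0.005, so R_B = (0.067377 − 0.005)/0.000525 = 118.7 kN.
Vertical equilibrium: R_A = ΣP − R_B = 168.5 − 118.7 = 49.79 kN.

R_A = 49.79 kN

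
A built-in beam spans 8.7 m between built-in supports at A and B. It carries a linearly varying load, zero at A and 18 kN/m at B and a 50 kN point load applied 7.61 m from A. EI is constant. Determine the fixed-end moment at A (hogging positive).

M_A = 51.39 kN·m

Take the two fixed-end moments M_A, M_B as redundants; the released structure is the simple span AB.
End rotations of the released simple span under the applied load (×1/EI):
  at A: triangular load, peak 18: 7w₀L³/(360EI) = 230.5/EI
  at B: triangular load, peak 18: w₀L³/(45EI) = 263.4/EI
  at A: point load 50 at a = 7.61: Pab(L + b)/(6LEI) = 77.78/EI
  at B: point load 50 at a = 7.61: Pab(L + a)/(6LEI) = 129.6/EI
  θ_A0 = 308.3/EI,  θ_B0 = 393/EI
Flexibility coefficients: a unit moment at one end gives L/(3EI) there and L/(6EI) at the far end, so f₁₁ = f₂₂ = 2.9/EI and f₁₂ = f₂₁ = 1.45/EI.
Compatibility — zero rotation at each built-in end:
  2.9 M_A + 1.45 M_B = 308.3
  1.45 M_A + 2.9 M_B = 393
Solving the pair gives M_A = 51.39 kN·m and M_B = 109.8 kN·m (hogging).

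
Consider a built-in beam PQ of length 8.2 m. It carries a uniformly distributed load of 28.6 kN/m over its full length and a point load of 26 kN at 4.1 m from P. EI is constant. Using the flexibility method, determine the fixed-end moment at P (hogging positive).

M_P = 186.9 kN·m

Take the two fixed-end moments M_P, M_Q as redundants; the released structure is the simple span PQ.
On the primary (simply-supported) span, the end slopes from the loading are:
  at P: UDL 28.6: wL³/(24EI) = 657/EI
  at Q: UDL 28.6: wL³/(24EI) = 657/EI
  at P: point load 26 at a = 4.1: Pab(L + b)/(6LEI) = 109.3/EI
  at Q: point load 26 at a = 4.1: Pab(L + a)/(6LEI) = 109.3/EI
  θ_P0 = 766.3/EI,  θ_Q0 = 766.3/EI
Flexibility coefficients: a unit moment at one end gives L/(3EI) there and L/(6EI) at the far end, so f₁₁ = f₂₂ = 2.733/EI and f₁₂ = f₂₁ = 1.367/EI.
Compatibility — zero rotation at each built-in end:
  2.733 M_P + 1.367 M_Q = 766.3
  1.367 M_P + 2.733 M_Q = 766.3
Solving the pair gives M_P = 186.9 kN·m and M_Q = 186.9 kN·m (hogging).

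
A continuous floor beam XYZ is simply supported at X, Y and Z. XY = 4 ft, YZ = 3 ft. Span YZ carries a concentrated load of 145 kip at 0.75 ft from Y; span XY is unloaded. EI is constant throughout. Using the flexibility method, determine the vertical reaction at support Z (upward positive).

R_Z = 26.05 kip

Release continuity at Y by inserting a hinge; the redundant is the internal moment M_Y. The primary structure is two simply-supported spans XY and YZ.
End slopes at the hinge Y, treating each span as simply supported:
  span YZ: point load 145 at a = 0.75: Pab(L + b)/(6LEI) = 71.37/EI
  relative rotation θ_0 = (0 + 71.37)/EI = 71.37/EI
A unit hogging moment at Y produces rotation L₁/(3EI) + L₂/(3EI) = 2.333/EI.
Compatibility: M_Y·(L₁+L₂)/(3EI) = θ_0, giving M_Y = 30.59 kip·ft (hogging).
Span YZ, ΣM about Z: R_Y^{YZ}·3 = 326.2 + 30.59, so R_Y^{YZ} = 118.9 kip and R_Z = 145 − 118.9 = 26.05 kip.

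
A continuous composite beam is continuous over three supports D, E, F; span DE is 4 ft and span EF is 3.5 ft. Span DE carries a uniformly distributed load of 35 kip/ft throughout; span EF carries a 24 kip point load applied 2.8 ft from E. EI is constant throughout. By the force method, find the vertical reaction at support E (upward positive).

R_E = 96.82 kip

Release continuity at E by inserting a hinge; the redundant is the internal moment M_E. The primary structure is two simply-supported spans DE and EF.
Discontinuity in slope at E on the released structure — sum the simple-span end rotations:
  span DE: UDL 35: wL³/(24EI) = 93.33/EI
  span EF: point load 24 at a = 2.8: Pab(L + b)/(6LEI) = 9.408/EI
  relative rotation θ_0 = (93.33 + 9.408)/EI = 102.7/EI
A unit hogging moment at E produces rotation L₁/(3EI) + L₂/(3EI) = 2.5/EI.
Compatibility: M_E·(L₁+L₂)/(3EI) = θ_0, giving M_E = 41.1 kip·ft (hogging).
Span DE, ΣM about D with M_E applied at E: R_E^{DE}·4 = 280 + 41.1, so R_E^{DE} = 80.27 kip and R_D = 140 − 80.27 = 59.73 kip.
Span EF, ΣM about F: R_E^{EF}·3.5 = 16.8 + 41.1, so R_E^{EF} = 16.54 kip and R_F = 24 − 16.54 = 7.458 kip.
R_E = 80.27 + 16.54 = 96.82 kip.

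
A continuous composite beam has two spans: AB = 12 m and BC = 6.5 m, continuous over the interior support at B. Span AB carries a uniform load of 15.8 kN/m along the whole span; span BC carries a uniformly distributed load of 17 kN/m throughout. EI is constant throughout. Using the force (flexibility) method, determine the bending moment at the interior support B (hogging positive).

Take M_B as the redundant. Released structure: two simple spans AB and BC with a hinge at B.
Rotations at B on the released spans (each span's end-slope, ×1/EI):
  span AB: UDL 15.8: wL³/(24EI) = 1138/EI
  span BC: UDL 17: wL³/(24EI) = 194.5/EI
  relative rotation θ_0 = (1138 + 194.5)/EI = 1332/EI
A unit hogging moment at B produces rotation L₁/(3EI) + L₂/(3EI) = 6.167/EI.
Compatibility: M_B·(L₁+L₂)/(3EI) = θ_0, giving M_B = 216 kN·m (hogging).

M_B = 216 kN·m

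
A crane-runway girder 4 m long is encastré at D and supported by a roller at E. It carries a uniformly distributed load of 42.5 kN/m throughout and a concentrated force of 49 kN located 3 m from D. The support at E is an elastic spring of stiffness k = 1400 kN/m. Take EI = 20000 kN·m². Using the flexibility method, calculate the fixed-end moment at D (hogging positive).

Choose R_E as the redundant. The primary structure is the cantilever fixed at D.
Downward deflection at the released point E due to the loads:
  UDL 42.5: wL⁴/(8EI) = 1360/EI
  point load 49 at a = 3: Pa²(3L − a)/(6EI) = 661.5/EI
  δ_0 = 2022/EI
Tip deflection under a unit load at E: L³/(3EI) = 21.33/EI.
With EI = 20000 kN·m²: δ_0 = 0.10107 m and δ_{EE} = 0.001067 m/kN.
Compatibility — the spring shortens by R_E/k under the reaction it provides: δ_0 − R_E·δ_{EE} = R_E/k. With 1/k = 0.000714 m/kN, R_E = δ_0 / (δ_{EE} + 1/k) = 0.10107 / (0.001067 + 0.000714) = 56.75 kN.
Moment equilibrium about D: M_D = Σ(load moments about D) − R_E·L = 487 − 56.75×4 = 260 kN·m.

M_D = 260 kN·m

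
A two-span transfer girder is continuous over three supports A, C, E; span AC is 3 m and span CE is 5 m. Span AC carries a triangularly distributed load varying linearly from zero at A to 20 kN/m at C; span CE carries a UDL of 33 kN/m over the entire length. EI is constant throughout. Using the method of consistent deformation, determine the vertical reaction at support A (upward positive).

R_A = -12.98 kN

Insert a hinge at C; M_C is the redundant, and each span becomes simply supported.
Discontinuity in slope at C on the released structure — sum the simple-span end rotations:
  span AC: triangular load, peak 20: w₀L³/(45EI) = 12/EI
  span CE: UDL 33: wL³/(24EI) = 171.9/EI
  relative rotation θ_0 = (12 + 171.9)/EI = 183.9/EI
A unit hogging moment at C produces rotation L₁/(3EI) + L₂/(3EI) = 2.667/EI.
Slope continuity at C: θ_0 = M_C·2.667/EI, so M_C = 183.9/2.667 = 68.95 kN·m (hogging).
Span AC, ΣM about A with M_C applied at C: R_C^{AC}·3 = 60 + 68.95, so R_C^{AC} = 42.98 kN and R_A = 30 − 42.98 = -12.98 kN.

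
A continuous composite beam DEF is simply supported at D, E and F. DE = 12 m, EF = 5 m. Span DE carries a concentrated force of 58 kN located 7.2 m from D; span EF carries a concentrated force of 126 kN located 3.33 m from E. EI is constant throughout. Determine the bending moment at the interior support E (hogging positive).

M_E = 121.8 kN·m

Take M_E as the redundant. Released structure: two simple spans DE and EF with a hinge at E.
Rotations at E on the released spans (each span's end-slope, ×1/EI):
  span DE: point load 58 at a = 7.2: Pab(L + a)/(6LEI) = 534.5/EI
  span EF: point load 126 at a = 3.33: Pab(L + b)/(6LEI) = 155.8/EI
  relative rotation θ_0 = (534.5 + 155.8)/EI = 690.3/EI
A unit hogging moment at E produces rotation L₁/(3EI) + L₂/(3EI) = 5.667/EI.
Slope continuity at E: θ_0 = M_E·5.667/EI, so M_E = 690.3/5.667 = 121.8 kN·m (hogging).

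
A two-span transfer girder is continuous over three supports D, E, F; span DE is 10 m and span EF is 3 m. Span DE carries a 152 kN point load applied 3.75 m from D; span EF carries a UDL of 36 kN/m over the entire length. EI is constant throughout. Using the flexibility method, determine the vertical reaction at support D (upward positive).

R_D = 75.23 kN

Release continuity at E by inserting a hinge; the redundant is the internal moment M_E. The primary structure is two simply-supported spans DE and EF.
Discontinuity in slope at E on the released structure — sum the simple-span end rotations:
  span DE: point load 152 at a = 3.75: Pab(L + a)/(6LEI) = 816.4/EI
  span EF: UDL 36: wL³/(24EI) = 40.5/EI
  relative rotation θ_0 = (816.4 + 40.5)/EI = 856.9/EI
A unit hogging moment at E produces rotation L₁/(3EI) + L₂/(3EI) = 4.333/EI.
Compatibility: M_E·(L₁+L₂)/(3EI) = θ_0, giving M_E = 197.7 kN·m (hogging).
Span DE, ΣM about D with M_E applied at E: R_E^{DE}·10 = 570 + 197.7, so R_E^{DE} = 76.77 kN and R_D = 152 − 76.77 = 75.23 kN.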